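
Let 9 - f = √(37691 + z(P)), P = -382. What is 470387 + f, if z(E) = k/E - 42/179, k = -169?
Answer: 470396 - 3*√19580795535010/68378 ≈ 4.7020e+5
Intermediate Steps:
z(E) = -42/179 - 169/E (z(E) = -169/E - 42/179 = -42/179 - 169/E)
f = 9 - 3*√19580795535010/68378 (f = 9 - √(37691 + (-42/179 - 169/(-382))) = 9 - √(37691 + (-42/179 - 169*(-1/382))) = 9 - √(37691 + (-42/179 + 169/382)) = 9 - √(37691 + 14207/68378) = 9 - √(2577249405/68378) = 9 - 3*√19580795535010/68378 ≈ -185.14)
470387 + f = 470387 + (9 - 3*√19580795535010/68378) = 470396 - 3*√19580795535010/68378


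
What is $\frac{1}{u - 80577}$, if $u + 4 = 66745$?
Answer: $- \frac{1}{13836} \approx -7.2275 \cdot 10^{-5}$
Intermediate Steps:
$u = 66741$ ($u = -4 + 66745 = 66741$)
$\frac{1}{u - 80577} = \frac{1}{66741 - 80577} = \frac{1}{-13836} = - \frac{1}{13836}$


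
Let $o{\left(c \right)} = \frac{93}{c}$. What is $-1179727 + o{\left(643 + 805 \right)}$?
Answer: $- \frac{1708244603}{1448} \approx -1.1797 \cdot 10^{6}$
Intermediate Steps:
$-1179727 + o{\left(643 + 805 \right)} = -1179727 + \frac{93}{643 + 805} = -1179727 + \frac{93}{1448} = - \frac{1708244603}{1448}$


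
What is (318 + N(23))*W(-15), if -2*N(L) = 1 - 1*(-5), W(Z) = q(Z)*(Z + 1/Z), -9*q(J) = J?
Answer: -7910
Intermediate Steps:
q(J) = -J/9
W(Z) = -Z*(Z + 1/Z)/9 (W(Z) = (-Z/9)*(Z + 1/Z) = -Z*(Z + 1/Z)/9)
N(L) = -3 (N(L) = -(1 - 1*(-5))/2 = -(1 + 5)/2 = -1/2*6 = -3)
(318 + N(23))*W(-15) = (318 - 3)*(-1/9 - 1/9*(-15)**2) = 315*(-1/9 - 1/9*225) = 315*(-1/9 - 25) = 315*(-226/9) = -7910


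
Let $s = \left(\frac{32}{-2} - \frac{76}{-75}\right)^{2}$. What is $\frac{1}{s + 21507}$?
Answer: $\frac{5625}{122240251} \approx 4.6016 \cdot 10^{-5}$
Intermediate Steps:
$s = \frac{1263376}{5625}$ ($s = \left(32 \left(- \frac{1}{2}\right) - - \frac{76}{75}\right)^{2} = \left(-16 + \frac{76}{75}\right)^{2} = \left(- \frac{1124}{75}\right)^{2} = \frac{1263376}{5625} \approx 224.6$)
$\frac{1}{s + 21507} = \frac{1}{\frac{1263376}{5625} + 21507} = \frac{1}{\frac{122240251}{5625}} = \frac{5625}{122240251}$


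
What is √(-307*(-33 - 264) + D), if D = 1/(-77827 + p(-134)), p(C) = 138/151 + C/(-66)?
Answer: √279838999587483717810/55399610 ≈ 301.96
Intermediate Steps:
p(C) = 138/151 - C/66 (p(C) = 138*(1/151) + C*(-1/66) = 138/151 - C/66)
D = -4983/387797270 (D = 1/(-77827 + (138/151 - 1/66*(-134))) = 1/(-77827 + (138/151 + 67/33)) = 1/(-77827 + 14671/4983) = 1/(-387797270/4983) = -4983/387797270 ≈ -1.2850e-5)
√(-307*(-33 - 264) + D) = √(-307*(-33 - 264) - 4983/387797270) = √(-307*(-297) - 4983/387797270) = √(91179 - 4983/387797270) = √(35358967276347/387797270) = √279838999587483717810/55399610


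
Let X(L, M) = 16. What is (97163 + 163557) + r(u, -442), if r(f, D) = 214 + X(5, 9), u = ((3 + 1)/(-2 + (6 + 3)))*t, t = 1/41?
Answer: 260950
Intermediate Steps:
t = 1/41 ≈ 0.024390
u = 4/287 (u = ((3 + 1)/(-2 + (6 + 3)))*(1/41) = (4/(-2 + 9))*(1/41) = (4/7)*(1/41) = 4/287 ≈ 0.013937)
r(f, D) = 230 (r(f, D) = 214 + 16 = 230)
(97163 + 163557) + r(u, -442) = (97163 + 163557) + 230 = 260720 + 230 = 260950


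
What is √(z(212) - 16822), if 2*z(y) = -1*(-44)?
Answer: 20*I*√42 ≈ 129.61*I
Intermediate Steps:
z(y) = 22 (z(y) = (-1*(-44))/2 = (½)*44 = 22)
√(z(212) - 16822) = √(22 - 16822) = √(-16800) = 20*I*√42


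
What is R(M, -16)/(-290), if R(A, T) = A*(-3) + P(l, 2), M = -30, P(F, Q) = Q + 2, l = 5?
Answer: -47/145 ≈ -0.32414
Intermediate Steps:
P(F, Q) = 2 + Q
R(A, T) = 4 - 3*A (R(A, T) = A*(-3) + (2 + 2) = -3*A + 4 = 4 - 3*A)
R(M, -16)/(-290) = (4 - 3*(-30))/(-290) = (4 + 90)*(-1/290) = 94*(-1/290) = -47/145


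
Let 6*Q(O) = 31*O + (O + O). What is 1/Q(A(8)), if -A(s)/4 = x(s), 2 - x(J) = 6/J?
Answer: -2/55 ≈ -0.036364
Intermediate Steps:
x(J) = 2 - 6/J
A(s) = -8 + 24/s (A(s) = -4*(2 - 6/s) = -8 + 24/s)
Q(O) = 11*O/2 (Q(O) = (31*O + (O + O))/6 = (31*O + 2*O)/6 = (33*O)/6 = 11*O/2)
1/Q(A(8)) = 1/(11*(-8 + 24/8)/2) = 1/(11*(-8 + 24*(1/8))/2) = 1/(11*(-8 + 3)/2) = 1/((11/2)*(-5)) = 1/(-55/2) = -2/55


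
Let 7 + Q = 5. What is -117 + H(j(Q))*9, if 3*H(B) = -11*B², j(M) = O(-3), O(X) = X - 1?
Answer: -645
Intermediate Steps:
Q = -2 (Q = -7 + 5 = -2)
O(X) = -1 + X
j(M) = -4 (j(M) = -1 - 3 = -4)
H(B) = -11*B²/3 (H(B) = (-11*B²)/3 = -11*B²/3)
-117 + H(j(Q))*9 = -117 - 11/3*(-4)²*9 = -117 - 11/3*16*9 = -117 - 176/3*9 = -117 - 528 = -645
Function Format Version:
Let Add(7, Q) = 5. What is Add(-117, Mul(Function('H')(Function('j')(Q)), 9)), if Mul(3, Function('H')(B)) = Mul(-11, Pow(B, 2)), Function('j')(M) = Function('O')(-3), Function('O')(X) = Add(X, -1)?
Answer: -645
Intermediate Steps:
Q = -2 (Q = Add(-7, 5) = -2)
Function('O')(X) = Add(-1, X)
Function('j')(M) = -4 (Function('j')(M) = Add(-1, -3) = -4)
Function('H')(B) = Mul(Rational(-11, 3), Pow(B, 2)) (Function('H')(B) = Mul(Rational(1, 3), Mul(-11, Pow(B, 2))) = Mul(Rational(-11, 3), Pow(B, 2)))
Add(-117, Mul(Function('H')(Function('j')(Q)), 9)) = Add(-117, Mul(Mul(Rational(-11, 3), Pow(-4, 2)), 9)) = Add(-117, Mul(Mul(Rational(-11, 3), 16), 9)) = Add(-117, Mul(Rational(-176, 3), 9)) = Add(-117, -528) = -645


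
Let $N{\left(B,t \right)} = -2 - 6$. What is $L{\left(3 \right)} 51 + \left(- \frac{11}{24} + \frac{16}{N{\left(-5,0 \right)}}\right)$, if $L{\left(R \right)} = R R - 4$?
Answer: $\frac{6061}{24} \approx 252.54$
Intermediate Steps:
$N{\left(B,t \right)} = -8$ ($N{\left(B,t \right)} = -2 - 6 = -8$)
$L{\left(R \right)} = -4 + R^{2}$ ($L{\left(R \right)} = R^{2} - 4 = -4 + R^{2}$)
$L{\left(3 \right)} 51 + \left(- \frac{11}{24} + \frac{16}{N{\left(-5,0 \right)}}\right) = \left(-4 + 3^{2}\right) 51 + \left(- \frac{11}{24} + \frac{16}{-8}\right) = \left(-4 + 9\right) 51 + \left(\left(-11\right) \frac{1}{24} + 16 \left(- \frac{1}{8}\right)\right) = 5 \cdot 51 - \frac{59}{24} = 255 - \frac{59}{24} = \frac{6061}{24}$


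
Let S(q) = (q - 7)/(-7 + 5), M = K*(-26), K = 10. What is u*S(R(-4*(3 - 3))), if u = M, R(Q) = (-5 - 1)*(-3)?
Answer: 1430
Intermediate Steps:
M = -260 (M = 10*(-26) = -260)
R(Q) = 18 (R(Q) = -6*(-3) = 18)
S(q) = 7/2 - q/2 (S(q) = (-7 + q)/(-2) = (-7 + q)*(-1/2) = 7/2 - q/2)
u = -260
u*S(R(-4*(3 - 3))) = -260*(7/2 - 1/2*18) = -260*(7/2 - 9) = -260*(-11/2) = 1430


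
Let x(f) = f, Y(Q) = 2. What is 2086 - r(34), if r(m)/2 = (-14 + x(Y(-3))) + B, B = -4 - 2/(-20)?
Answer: 10589/5 ≈ 2117.8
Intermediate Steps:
B = -39/10 (B = -4 - 2*(-1/20) = -4 + ⅒ = -39/10 ≈ -3.9000)
r(m) = -159/5 (r(m) = 2*((-14 + 2) - 39/10) = 2*(-12 - 39/10) = 2*(-159/10) = -159/5)
2086 - r(34) = 2086 - 1*(-159/5) = 2086 + 159/5 = 10589/5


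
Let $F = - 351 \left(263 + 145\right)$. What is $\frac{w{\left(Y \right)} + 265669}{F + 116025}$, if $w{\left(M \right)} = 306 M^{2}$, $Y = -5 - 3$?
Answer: $- \frac{285253}{27183} \approx -10.494$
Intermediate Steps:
$Y = -8$ ($Y = -5 - 3 = -8$)
$F = -143208$ ($F = \left(-351\right) 408 = -143208$)
$\frac{w{\left(Y \right)} + 265669}{F + 116025} = \frac{306 \left(-8\right)^{2} + 265669}{-143208 + 116025} = \frac{306 \cdot 64 + 265669}{-27183} = \left(19584 + 265669\right) \left(- \frac{1}{27183}\right) = 285253 \left(- \frac{1}{27183}\right) = - \frac{285253}{27183}$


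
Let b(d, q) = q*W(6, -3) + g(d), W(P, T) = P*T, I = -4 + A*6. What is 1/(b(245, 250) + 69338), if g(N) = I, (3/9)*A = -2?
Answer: 1/64798 ≈ 1.5433e-5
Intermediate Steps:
A = -6 (A = 3*(-2) = -6)
I = -40 (I = -4 - 6*6 = -4 - 36 = -40)
g(N) = -40
b(d, q) = -40 - 18*q (b(d, q) = q*(6*(-3)) - 40 = q*(-18) - 40 = -18*q - 40 = -40 - 18*q)
1/(b(245, 250) + 69338) = 1/((-40 - 18*250) + 69338) = 1/((-40 - 4500) + 69338) = 1/(-4540 + 69338) = 1/64798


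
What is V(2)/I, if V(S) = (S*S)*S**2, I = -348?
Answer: -4/87 ≈ -0.045977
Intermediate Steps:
V(S) = S**4 (V(S) = S**2*S**2 = S**4)
V(2)/I = 2**4/(-348) = 16*(-1/348) = -4/87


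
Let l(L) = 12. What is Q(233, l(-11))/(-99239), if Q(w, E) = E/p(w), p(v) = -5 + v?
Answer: -1/1885541 ≈ -5.3035e-7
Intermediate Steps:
Q(w, E) = E/(-5 + w)
Q(233, l(-11))/(-99239) = (12/(-5 + 233))/(-99239) = (12/228)*(-1/99239) = (12*(1/228))*(-1/99239) = (1/19)*(-1/99239) = -1/1885541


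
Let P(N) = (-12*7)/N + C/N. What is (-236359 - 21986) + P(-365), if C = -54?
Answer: -94295787/365 ≈ -2.5834e+5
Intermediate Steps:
P(N) = -138/N (P(N) = (-12*7)/N - 54/N = -84/N - 54/N = -138/N)
(-236359 - 21986) + P(-365) = (-236359 - 21986) - 138/(-365) = -258345 - 138*(-1/365) = -258345 + 138/365 = -94295787/365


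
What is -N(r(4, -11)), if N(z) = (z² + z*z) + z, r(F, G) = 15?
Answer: -465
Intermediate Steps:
N(z) = z + 2*z² (N(z) = (z² + z²) + z = 2*z² + z = z + 2*z²)
-N(r(4, -11)) = -15*(1 + 2*15) = -15*(1 + 30) = -15*31 = -1*465 = -465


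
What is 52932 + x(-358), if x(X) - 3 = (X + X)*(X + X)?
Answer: 565591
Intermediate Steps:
x(X) = 3 + 4*X² (x(X) = 3 + (X + X)*(X + X) = 3 + (2*X)*(2*X) = 3 + 4*X²)
52932 + x(-358) = 52932 + (3 + 4*(-358)²) = 52932 + (3 + 4*128164) = 52932 + (3 + 512656) = 52932 + 512659 = 565591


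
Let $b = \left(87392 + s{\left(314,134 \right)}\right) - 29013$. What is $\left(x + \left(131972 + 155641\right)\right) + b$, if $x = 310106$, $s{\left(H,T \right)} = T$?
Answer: $656232$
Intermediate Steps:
$b = 58513$ ($b = \left(87392 + 134\right) - 29013 = 87526 - 29013 = 58513$)
$\left(x + \left(131972 + 155641\right)\right) + b = \left(310106 + \left(131972 + 155641\right)\right) + 58513 = \left(310106 + 287613\right) + 58513 = 597719 + 58513 = 656232$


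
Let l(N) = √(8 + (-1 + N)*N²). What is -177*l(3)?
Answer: -177*√26 ≈ -902.53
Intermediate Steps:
l(N) = √(8 + N²*(-1 + N))
-177*l(3) = -177*√(8 + 3³ - 1*3²) = -177*√(8 + 27 - 1*9) = -177*√(8 + 27 - 9) = -177*√26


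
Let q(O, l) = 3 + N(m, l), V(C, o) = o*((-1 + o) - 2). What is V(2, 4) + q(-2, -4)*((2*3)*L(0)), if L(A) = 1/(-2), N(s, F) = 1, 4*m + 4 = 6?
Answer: -8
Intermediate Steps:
m = 1/2 (m = -1 + (1/4)*6 = -1 + 3/2 = 1/2 ≈ 0.50000)
L(A) = -1/2
V(C, o) = o*(-3 + o)
q(O, l) = 4 (q(O, l) = 3 + 1 = 4)
V(2, 4) + q(-2, -4)*((2*3)*L(0)) = 4*(-3 + 4) + 4*((2*3)*(-1/2)) = 4*1 + 4*(6*(-1/2)) = 4 + 4*(-3) = 4 - 12 = -8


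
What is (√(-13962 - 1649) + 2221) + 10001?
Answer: 12222 + I*√15611 ≈ 12222.0 + 124.94*I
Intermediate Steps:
(√(-13962 - 1649) + 2221) + 10001 = (√(-15611) + 2221) + 10001 = (I*√15611 + 2221) + 10001 = (2221 + I*√15611) + 10001 = 12222 + I*√15611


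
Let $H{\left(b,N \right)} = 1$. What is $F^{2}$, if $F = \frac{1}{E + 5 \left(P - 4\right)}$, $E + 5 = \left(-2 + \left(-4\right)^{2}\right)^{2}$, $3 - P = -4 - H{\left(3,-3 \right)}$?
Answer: $\frac{1}{44521} \approx 2.2461 \cdot 10^{-5}$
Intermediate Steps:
$P = 8$ ($P = 3 - \left(-4 - 1\right) = 3 - -5 = 3 + 5 = 8$)
$E = 191$ ($E = -5 + \left(-2 + \left(-4\right)^{2}\right)^{2} = -5 + \left(-2 + 16\right)^{2} = -5 + 14^{2} = -5 + 196 = 191$)
$F = \frac{1}{211}$ ($F = \frac{1}{191 + 5 \left(8 - 4\right)} = \frac{1}{191 + 5 \cdot 4} = \frac{1}{191 + 20} = \frac{1}{211} \approx 0.0047393$)
$F^{2} = \left(\frac{1}{211}\right)^{2} = \frac{1}{44521}$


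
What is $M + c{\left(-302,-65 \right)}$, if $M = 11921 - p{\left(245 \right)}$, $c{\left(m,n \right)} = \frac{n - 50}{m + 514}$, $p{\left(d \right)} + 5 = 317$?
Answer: $\frac{2460993}{212} \approx 11608.0$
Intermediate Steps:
$p{\left(d \right)} = 312$ ($p{\left(d \right)} = -5 + 317 = 312$)
$c{\left(m,n \right)} = \frac{-50 + n}{514 + m}$
$M = 11609$ ($M = 11921 - 312 = 11609$)
$M + c{\left(-302,-65 \right)} = 11609 + \frac{-50 - 65}{514 - 302} = 11609 + \frac{1}{212} \left(-115\right) = 11609 - \frac{115}{212} = \frac{2460993}{212}$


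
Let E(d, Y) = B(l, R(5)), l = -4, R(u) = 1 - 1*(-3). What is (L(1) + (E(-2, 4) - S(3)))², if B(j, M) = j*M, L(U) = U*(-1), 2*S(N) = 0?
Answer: 289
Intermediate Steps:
S(N) = 0 (S(N) = (½)*0 = 0)
L(U) = -U
R(u) = 4 (R(u) = 1 + 3 = 4)
B(j, M) = M*j
E(d, Y) = -16 (E(d, Y) = 4*(-4) = -16)
(L(1) + (E(-2, 4) - S(3)))² = (-1*1 + (-16 - 1*0))² = (-1 + (-16 + 0))² = (-1 - 16)² = (-17)² = 289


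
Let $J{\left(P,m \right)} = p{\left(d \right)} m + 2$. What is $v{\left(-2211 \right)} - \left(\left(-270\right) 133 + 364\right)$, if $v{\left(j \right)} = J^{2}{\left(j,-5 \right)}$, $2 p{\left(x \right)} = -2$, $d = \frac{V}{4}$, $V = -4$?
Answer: $35595$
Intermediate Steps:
$d = -1$ ($d = - \frac{4}{4} = \left(-4\right) \frac{1}{4} = -1$)
$p{\left(x \right)} = -1$ ($p{\left(x \right)} = \frac{1}{2} \left(-2\right) = -1$)
$J{\left(P,m \right)} = 2 - m$ ($J{\left(P,m \right)} = - m + 2 = 2 - m$)
$v{\left(j \right)} = 49$ ($v{\left(j \right)} = \left(2 - -5\right)^{2} = \left(2 + 5\right)^{2} = 7^{2} = 49$)
$v{\left(-2211 \right)} - \left(\left(-270\right) 133 + 364\right) = 49 - \left(\left(-270\right) 133 + 364\right) = 49 - \left(-35910 + 364\right) = 49 - -35546 = 49 + 35546 = 35595$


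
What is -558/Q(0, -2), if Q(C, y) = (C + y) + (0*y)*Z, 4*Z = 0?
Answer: 279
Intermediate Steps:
Z = 0 (Z = (¼)*0 = 0)
Q(C, y) = C + y (Q(C, y) = (C + y) + (0*y)*0 = (C + y) + 0*0 = (C + y) + 0 = C + y)
-558/Q(0, -2) = -558/(0 - 2) = -558/(-2) = -558*(-½) = 279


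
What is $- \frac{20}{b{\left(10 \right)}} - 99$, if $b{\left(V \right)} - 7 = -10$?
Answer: $- \frac{277}{3} \approx -92.333$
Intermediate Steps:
$b{\left(V \right)} = -3$ ($b{\left(V \right)} = 7 - 10 = -3$)
$- \frac{20}{b{\left(10 \right)}} - 99 = - \frac{20}{-3} - 99 = \left(-20\right) \left(- \frac{1}{3}\right) - 99 = \frac{20}{3} - 99 = - \frac{277}{3}$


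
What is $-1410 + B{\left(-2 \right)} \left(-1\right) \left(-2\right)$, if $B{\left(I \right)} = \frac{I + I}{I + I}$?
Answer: $-1408$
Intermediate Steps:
$B{\left(I \right)} = 1$ ($B{\left(I \right)} = \frac{2 I}{2 I} = 2 I \frac{1}{2 I} = 1$)
$-1410 + B{\left(-2 \right)} \left(-1\right) \left(-2\right) = -1410 + 1 \left(-1\right) \left(-2\right) = -1410 - -2 = -1410 + 2 = -1408$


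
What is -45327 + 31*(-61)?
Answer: -47218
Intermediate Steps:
-45327 + 31*(-61) = -45327 - 1891 = -47218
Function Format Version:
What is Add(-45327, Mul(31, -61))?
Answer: -47218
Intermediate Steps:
Add(-45327, Mul(31, -61)) = Add(-45327, -1891) = -47218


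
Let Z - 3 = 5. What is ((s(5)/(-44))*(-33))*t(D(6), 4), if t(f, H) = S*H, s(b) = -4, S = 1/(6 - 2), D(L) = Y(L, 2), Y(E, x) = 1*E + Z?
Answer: -3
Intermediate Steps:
Z = 8 (Z = 3 + 5 = 8)
Y(E, x) = 8 + E (Y(E, x) = 1*E + 8 = E + 8 = 8 + E)
D(L) = 8 + L
S = ¼ (S = 1/4 = ¼ ≈ 0.25000)
t(f, H) = H/4
((s(5)/(-44))*(-33))*t(D(6), 4) = (-4/(-44)*(-33))*((¼)*4) = (-4*(-1/44)*(-33))*1 = ((1/11)*(-33))*1 = -3*1 = -3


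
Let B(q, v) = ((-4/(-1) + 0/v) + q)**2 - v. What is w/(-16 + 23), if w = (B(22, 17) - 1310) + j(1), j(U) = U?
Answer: -650/7 ≈ -92.857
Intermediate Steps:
B(q, v) = (4 + q)**2 - v (B(q, v) = ((-4*(-1) + 0) + q)**2 - v = ((4 + 0) + q)**2 - v = (4 + q)**2 - v)
w = -650 (w = (((4 + 22)**2 - 1*17) - 1310) + 1 = ((26**2 - 17) - 1310) + 1 = ((676 - 17) - 1310) + 1 = (659 - 1310) + 1 = -651 + 1 = -650)
w/(-16 + 23) = -650/(-16 + 23) = -650/7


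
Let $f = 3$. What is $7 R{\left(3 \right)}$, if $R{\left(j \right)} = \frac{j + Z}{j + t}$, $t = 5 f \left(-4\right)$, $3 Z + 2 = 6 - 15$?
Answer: $\frac{14}{171} \approx 0.081871$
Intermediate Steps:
$Z = - \frac{11}{3}$ ($Z = - \frac{2}{3} + \frac{6 - 15}{3} = - \frac{2}{3} + \frac{1}{3} \left(-9\right) = - \frac{2}{3} - 3 = - \frac{11}{3} \approx -3.6667$)
$t = -60$ ($t = 5 \cdot 3 \left(-4\right) = 15 \left(-4\right) = -60$)
$R{\left(j \right)} = \frac{- \frac{11}{3} + j}{-60 + j}$ ($R{\left(j \right)} = \frac{j - \frac{11}{3}}{j - 60} = \frac{- \frac{11}{3} + j}{-60 + j}$)
$7 R{\left(3 \right)} = 7 \frac{- \frac{11}{3} + 3}{-60 + 3} = 7 \frac{1}{-57} \left(- \frac{2}{3}\right) = 7 \left(\left(- \frac{1}{57}\right) \left(- \frac{2}{3}\right)\right) = 7 \cdot \frac{2}{171} = \frac{14}{171}$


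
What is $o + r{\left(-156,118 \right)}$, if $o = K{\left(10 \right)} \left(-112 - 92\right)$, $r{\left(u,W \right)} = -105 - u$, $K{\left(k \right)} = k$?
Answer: $-1989$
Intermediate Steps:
$o = -2040$ ($o = 10 \left(-112 - 92\right) = 10 \left(-204\right) = -2040$)
$o + r{\left(-156,118 \right)} = -2040 - -51 = -2040 + \left(-105 + 156\right) = -2040 + 51 = -1989$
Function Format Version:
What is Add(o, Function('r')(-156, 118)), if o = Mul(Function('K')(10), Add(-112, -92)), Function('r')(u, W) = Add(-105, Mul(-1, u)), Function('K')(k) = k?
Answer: -1989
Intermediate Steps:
o = -2040 (o = Mul(10, Add(-112, -92)) = Mul(10, -204) = -2040)
Add(o, Function('r')(-156, 118)) = Add(-2040, Add(-105, Mul(-1, -156))) = Add(-2040, Add(-105, 156)) = Add(-2040, 51) = -1989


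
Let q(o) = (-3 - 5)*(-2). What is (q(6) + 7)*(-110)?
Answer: -2530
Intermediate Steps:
q(o) = 16 (q(o) = -8*(-2) = 16)
(q(6) + 7)*(-110) = (16 + 7)*(-110) = 23*(-110) = -2530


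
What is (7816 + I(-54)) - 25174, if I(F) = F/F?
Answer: -17357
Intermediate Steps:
I(F) = 1
(7816 + I(-54)) - 25174 = (7816 + 1) - 25174 = 7817 - 25174 = -17357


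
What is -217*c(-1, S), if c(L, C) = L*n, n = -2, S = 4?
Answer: -434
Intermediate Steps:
c(L, C) = -2*L (c(L, C) = L*(-2) = -2*L)
-217*c(-1, S) = -(-434)*(-1) = -217*2 = -434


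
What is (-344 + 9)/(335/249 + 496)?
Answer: -83415/123839 ≈ -0.67358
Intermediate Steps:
(-344 + 9)/(335/249 + 496) = -335/(335*(1/249) + 496) = -335/(335/249 + 496) = -335/123839/249 = -335*249/123839 = -83415/123839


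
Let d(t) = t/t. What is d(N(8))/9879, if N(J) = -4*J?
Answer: 1/9879 ≈ 0.00010122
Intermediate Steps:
d(t) = 1
d(N(8))/9879 = 1/9879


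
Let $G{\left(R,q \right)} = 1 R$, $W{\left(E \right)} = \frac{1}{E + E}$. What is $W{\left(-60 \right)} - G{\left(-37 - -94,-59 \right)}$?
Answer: $- \frac{6841}{120} \approx -57.008$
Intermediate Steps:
$W{\left(E \right)} = \frac{1}{2 E}$
$G{\left(R,q \right)} = R$
$W{\left(-60 \right)} - G{\left(-37 - -94,-59 \right)} = \frac{1}{2 \left(-60\right)} - \left(-37 - -94\right) = \frac{1}{2} \left(- \frac{1}{60}\right) - \left(-37 + 94\right) = - \frac{1}{120} - 57 = - \frac{6841}{120}$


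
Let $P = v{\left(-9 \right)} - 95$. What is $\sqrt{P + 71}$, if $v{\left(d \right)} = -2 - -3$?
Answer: $i \sqrt{23} \approx 4.7958 i$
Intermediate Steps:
$v{\left(d \right)} = 1$ ($v{\left(d \right)} = -2 + 3 = 1$)
$P = -94$ ($P = 1 - 95 = -94$)
$\sqrt{P + 71} = \sqrt{-94 + 71} = \sqrt{-23} = i \sqrt{23}$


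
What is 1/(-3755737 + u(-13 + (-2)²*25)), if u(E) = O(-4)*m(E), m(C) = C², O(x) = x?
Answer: -1/3786013 ≈ -2.6413e-7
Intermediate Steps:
u(E) = -4*E²
1/(-3755737 + u(-13 + (-2)²*25)) = 1/(-3755737 - 4*(-13 + (-2)²*25)²) = 1/(-3755737 - 4*(-13 + 4*25)²) = 1/(-3755737 - 4*(-13 + 100)²) = 1/(-3755737 - 4*87²) = 1/(-3755737 - 4*7569) = 1/(-3755737 - 30276) = 1/(-3786013) = -1/3786013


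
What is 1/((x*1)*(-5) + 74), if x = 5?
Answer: 1/49 ≈ 0.020408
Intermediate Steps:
1/((x*1)*(-5) + 74) = 1/((5*1)*(-5) + 74) = 1/(5*(-5) + 74) = 1/(-25 + 74) = 1/49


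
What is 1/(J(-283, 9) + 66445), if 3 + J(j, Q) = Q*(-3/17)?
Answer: 17/1129487 ≈ 1.5051e-5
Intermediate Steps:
J(j, Q) = -3 - 3*Q/17 (J(j, Q) = -3 + Q*(-3/17) = -3 - 3*Q/17)
1/(J(-283, 9) + 66445) = 1/((-3 - 3/17*9) + 66445) = 1/((-3 - 27/17) + 66445) = 1/(-78/17 + 66445) = 1/(1129487/17) = 17/1129487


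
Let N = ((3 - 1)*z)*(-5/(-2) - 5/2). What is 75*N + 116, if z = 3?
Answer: 116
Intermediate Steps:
N = 0 (N = ((3 - 1)*3)*(-5/(-2) - 5/2) = (2*3)*(-5*(-1/2) - 5*1/2) = 6*(5/2 - 5/2) = 6*0 = 0)
75*N + 116 = 75*0 + 116 = 0 + 116 = 116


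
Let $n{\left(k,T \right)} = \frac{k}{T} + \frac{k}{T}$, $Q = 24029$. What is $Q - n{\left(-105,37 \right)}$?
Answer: $\frac{889283}{37} \approx 24035.0$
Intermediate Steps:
$n{\left(k,T \right)} = \frac{2 k}{T}$
$Q - n{\left(-105,37 \right)} = 24029 - 2 \left(-105\right) \frac{1}{37} = 24029 - - \frac{210}{37} = 24029 + \frac{210}{37} = \frac{889283}{37}$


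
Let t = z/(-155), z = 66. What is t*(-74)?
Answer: 4884/155 ≈ 31.510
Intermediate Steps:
t = -66/155 (t = 66/(-155) = 66*(-1/155) = -66/155 ≈ -0.42581)
t*(-74) = -66/155*(-74) = 4884/155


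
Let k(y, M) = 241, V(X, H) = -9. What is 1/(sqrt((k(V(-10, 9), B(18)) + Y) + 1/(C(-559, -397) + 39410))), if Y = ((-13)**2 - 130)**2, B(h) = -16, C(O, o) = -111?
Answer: sqrt(302361436429)/23081613 ≈ 0.023823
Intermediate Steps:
Y = 1521 (Y = (169 - 130)**2 = 39**2 = 1521)
1/(sqrt((k(V(-10, 9), B(18)) + Y) + 1/(C(-559, -397) + 39410))) = 1/(sqrt((241 + 1521) + 1/(-111 + 39410))) = 1/(sqrt(1762 + 1/39299)) = 1/(sqrt(69244839/39299)) = 1/(3*sqrt(302361436429)/39299) = sqrt(302361436429)/23081613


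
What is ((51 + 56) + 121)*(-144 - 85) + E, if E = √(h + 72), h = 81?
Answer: -52212 + 3*√17 ≈ -52200.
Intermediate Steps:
E = 3*√17 (E = √(81 + 72) = √153 = 3*√17 ≈ 12.369)
((51 + 56) + 121)*(-144 - 85) + E = ((51 + 56) + 121)*(-144 - 85) + 3*√17 = (107 + 121)*(-229) + 3*√17 = 228*(-229) + 3*√17 = -52212 + 3*√17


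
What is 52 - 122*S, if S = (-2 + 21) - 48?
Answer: 3590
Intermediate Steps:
S = -29 (S = 19 - 48 = -29)
52 - 122*S = 52 - 122*(-29) = 52 + 3538 = 3590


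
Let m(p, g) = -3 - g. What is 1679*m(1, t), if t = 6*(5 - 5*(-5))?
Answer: -307257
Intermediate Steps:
t = 180 (t = 6*(5 + 25) = 6*30 = 180)
1679*m(1, t) = 1679*(-3 - 1*180) = 1679*(-3 - 180) = 1679*(-183) = -307257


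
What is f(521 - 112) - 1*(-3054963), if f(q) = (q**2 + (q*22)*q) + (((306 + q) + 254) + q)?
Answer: 6903804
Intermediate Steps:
f(q) = 560 + 2*q + 23*q**2 (f(q) = (q**2 + (22*q)*q) + ((560 + q) + q) = (q**2 + 22*q**2) + (560 + 2*q) = 23*q**2 + (560 + 2*q) = 560 + 2*q + 23*q**2)
f(521 - 112) - 1*(-3054963) = (560 + 2*(521 - 112) + 23*(521 - 112)**2) - 1*(-3054963) = (560 + 2*409 + 23*409**2) + 3054963 = (560 + 818 + 23*167281) + 3054963 = (560 + 818 + 3847463) + 3054963 = 3848841 + 3054963 = 6903804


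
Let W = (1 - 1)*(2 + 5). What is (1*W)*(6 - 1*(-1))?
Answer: 0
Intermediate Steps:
W = 0 (W = 0*7 = 0)
(1*W)*(6 - 1*(-1)) = (1*0)*(6 - 1*(-1)) = 0*(6 + 1) = 0*7 = 0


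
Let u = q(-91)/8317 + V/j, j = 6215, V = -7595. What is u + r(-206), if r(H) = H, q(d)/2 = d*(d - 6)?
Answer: -2120323987/10338031 ≈ -205.10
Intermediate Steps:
q(d) = 2*d*(-6 + d) (q(d) = 2*(d*(d - 6)) = 2*(d*(-6 + d)) = 2*d*(-6 + d))
u = 9310399/10338031 (u = (2*(-91)*(-6 - 91))/8317 - 7595/6215 = (2*(-91)*(-97))*(1/8317) - 7595*1/6215 = 17654*(1/8317) - 1519/1243 = 17654/8317 - 1519/1243 = 9310399/10338031 ≈ 0.90060)
u + r(-206) = 9310399/10338031 - 206 = -2120323987/10338031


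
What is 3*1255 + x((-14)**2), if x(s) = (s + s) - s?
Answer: 3961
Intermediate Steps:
x(s) = s (x(s) = 2*s - s = s)
3*1255 + x((-14)**2) = 3*1255 + (-14)**2 = 3765 + 196 = 3961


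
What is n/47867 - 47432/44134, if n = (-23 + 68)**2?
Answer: -1090528097/1056281089 ≈ -1.0324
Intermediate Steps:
n = 2025 (n = 45**2 = 2025)
n/47867 - 47432/44134 = 2025/47867 - 47432/44134 = 2025*(1/47867) - 47432*1/44134 = 2025/47867 - 23716/22067 = -1090528097/1056281089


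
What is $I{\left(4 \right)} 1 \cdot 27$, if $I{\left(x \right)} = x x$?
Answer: $432$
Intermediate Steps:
$I{\left(x \right)} = x^{2}$
$I{\left(4 \right)} 1 \cdot 27 = 4^{2} \cdot 1 \cdot 27 = 16 \cdot 1 \cdot 27 = 16 \cdot 27 = 432$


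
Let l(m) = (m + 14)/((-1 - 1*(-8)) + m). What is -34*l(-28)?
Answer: -68/3 ≈ -22.667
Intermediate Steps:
l(m) = (14 + m)/(7 + m) (l(m) = (14 + m)/((-1 + 8) + m) = (14 + m)/(7 + m))
-34*l(-28) = -34*(14 - 28)/(7 - 28) = -34*(-14)/(-21) = -(-34)*(-14)/21 = -34*2/3 = -68/3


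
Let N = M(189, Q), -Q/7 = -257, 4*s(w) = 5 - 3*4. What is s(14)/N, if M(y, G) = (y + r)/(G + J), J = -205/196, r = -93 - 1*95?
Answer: -352399/112 ≈ -3146.4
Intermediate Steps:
r = -188 (r = -93 - 95 = -188)
s(w) = -7/4 (s(w) = (5 - 3*4)/4 = (5 - 12)/4 = (¼)*(-7) = -7/4)
Q = 1799 (Q = -7*(-257) = 1799)
J = -205/196 (J = -205*1/196 = -205/196 ≈ -1.0459)
M(y, G) = (-188 + y)/(-205/196 + G) (M(y, G) = (y - 188)/(G - 205/196) = (-188 + y)/(-205/196 + G))
N = 196/352399 (N = 196*(-188 + 189)/(-205 + 196*1799) = 196*1/(-205 + 352604) = 196*1/352399 = 196*(1/352399)*1 = 196/352399 ≈ 0.00055619)
s(14)/N = -7/(4*196/352399) = -7/4*352399/196 = -352399/112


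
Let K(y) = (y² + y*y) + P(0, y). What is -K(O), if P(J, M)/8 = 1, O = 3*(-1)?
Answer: -26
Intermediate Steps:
O = -3
P(J, M) = 8 (P(J, M) = 8*1 = 8)
K(y) = 8 + 2*y² (K(y) = (y² + y*y) + 8 = (y² + y²) + 8 = 2*y² + 8 = 8 + 2*y²)
-K(O) = -(8 + 2*(-3)²) = -(8 + 2*9) = -(8 + 18) = -1*26 = -26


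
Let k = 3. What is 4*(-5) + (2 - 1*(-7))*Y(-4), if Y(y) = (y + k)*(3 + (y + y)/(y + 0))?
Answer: -65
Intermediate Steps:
Y(y) = 15 + 5*y (Y(y) = (y + 3)*(3 + (y + y)/(y + 0)) = (3 + y)*(3 + (2*y)/y) = (3 + y)*(3 + 2) = (3 + y)*5 = 15 + 5*y)
4*(-5) + (2 - 1*(-7))*Y(-4) = 4*(-5) + (2 - 1*(-7))*(15 + 5*(-4)) = -20 + (2 + 7)*(15 - 20) = -20 + 9*(-5) = -20 - 45 = -65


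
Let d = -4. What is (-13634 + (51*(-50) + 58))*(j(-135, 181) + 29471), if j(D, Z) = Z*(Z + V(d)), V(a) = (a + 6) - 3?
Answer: -1000634426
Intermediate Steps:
V(a) = 3 + a (V(a) = (6 + a) - 3 = 3 + a)
j(D, Z) = Z*(-1 + Z) (j(D, Z) = Z*(Z + (3 - 4)) = Z*(Z - 1) = Z*(-1 + Z))
(-13634 + (51*(-50) + 58))*(j(-135, 181) + 29471) = (-13634 + (51*(-50) + 58))*(181*(-1 + 181) + 29471) = (-13634 + (-2550 + 58))*(181*180 + 29471) = (-13634 - 2492)*(32580 + 29471) = -16126*62051 = -1000634426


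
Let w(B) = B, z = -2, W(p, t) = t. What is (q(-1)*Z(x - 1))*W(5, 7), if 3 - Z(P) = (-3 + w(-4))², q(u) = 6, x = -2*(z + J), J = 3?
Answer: -1932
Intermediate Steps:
x = -2 (x = -2*(-2 + 3) = -2*1 = -2)
Z(P) = -46 (Z(P) = 3 - (-3 - 4)² = 3 - 1*(-7)² = 3 - 1*49 = 3 - 49 = -46)
(q(-1)*Z(x - 1))*W(5, 7) = (6*(-46))*7 = -276*7 = -1932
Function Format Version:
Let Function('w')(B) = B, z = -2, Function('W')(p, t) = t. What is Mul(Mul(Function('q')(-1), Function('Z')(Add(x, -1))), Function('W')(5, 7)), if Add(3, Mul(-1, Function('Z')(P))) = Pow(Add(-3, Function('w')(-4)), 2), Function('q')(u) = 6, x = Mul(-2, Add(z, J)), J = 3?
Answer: -1932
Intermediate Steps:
x = -2 (x = Mul(-2, Add(-2, 3)) = Mul(-2, 1) = -2)
Function('Z')(P) = -46 (Function('Z')(P) = Add(3, Mul(-1, Pow(Add(-3, -4), 2))) = Add(3, Mul(-1, Pow(-7, 2))) = Add(3, Mul(-1, 49)) = Add(3, -49) = -46)
Mul(Mul(Function('q')(-1), Function('Z')(Add(x, -1))), Function('W')(5, 7)) = Mul(Mul(6, -46), 7) = Mul(-276, 7) = -1932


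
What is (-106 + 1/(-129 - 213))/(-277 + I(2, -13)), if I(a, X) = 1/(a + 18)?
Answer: 362530/947169 ≈ 0.38275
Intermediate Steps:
I(a, X) = 1/(18 + a)
(-106 + 1/(-129 - 213))/(-277 + I(2, -13)) = (-106 + 1/(-129 - 213))/(-277 + 1/(18 + 2)) = (-106 + 1/(-342))/(-277 + 1/20) = (-106 - 1/342)/(-277 + 1/20) = -36253/(342*(-5539/20)) = -36253/342*(-20/5539) = 362530/947169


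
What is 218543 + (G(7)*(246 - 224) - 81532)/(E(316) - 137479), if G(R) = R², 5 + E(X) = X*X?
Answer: 178769923/818 ≈ 2.1855e+5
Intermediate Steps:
E(X) = -5 + X² (E(X) = -5 + X*X = -5 + X²)
218543 + (G(7)*(246 - 224) - 81532)/(E(316) - 137479) = 218543 + (7²*(246 - 224) - 81532)/((-5 + 316²) - 137479) = 218543 + (49*22 - 81532)/((-5 + 99856) - 137479) = 218543 + (1078 - 81532)/(99851 - 137479) = 218543 - 80454/(-37628) = 218543 - 80454*(-1/37628) = 218543 + 1749/818 = 178769923/818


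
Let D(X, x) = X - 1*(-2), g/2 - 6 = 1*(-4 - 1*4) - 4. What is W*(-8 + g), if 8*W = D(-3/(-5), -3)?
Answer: -13/2 ≈ -6.5000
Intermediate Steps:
g = -12 (g = 12 + 2*(1*(-4 - 1*4) - 4) = 12 + 2*(1*(-4 - 4) - 4) = 12 + 2*(1*(-8) - 4) = 12 + 2*(-8 - 4) = 12 + 2*(-12) = 12 - 24 = -12)
D(X, x) = 2 + X (D(X, x) = X + 2 = 2 + X)
W = 13/40 (W = (2 - 3/(-5))/8 = (2 - 3*(-1/5))/8 = (2 + 3/5)/8 = (1/8)*(13/5) = 13/40 ≈ 0.32500)
W*(-8 + g) = 13*(-8 - 12)/40 = (13/40)*(-20) = -13/2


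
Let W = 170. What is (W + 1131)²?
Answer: 1692601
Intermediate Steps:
(W + 1131)² = (170 + 1131)² = 1301² = 1692601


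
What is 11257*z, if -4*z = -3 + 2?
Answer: 11257/4 ≈ 2814.3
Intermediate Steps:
z = ¼ (z = -(-3 + 2)/4 = -¼*(-1) = ¼ ≈ 0.25000)
11257*z = 11257*(¼) = 11257/4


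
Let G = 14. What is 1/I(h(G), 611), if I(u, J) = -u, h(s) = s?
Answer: -1/14 ≈ -0.071429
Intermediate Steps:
1/I(h(G), 611) = 1/(-1*14) = 1/(-14) = -1/14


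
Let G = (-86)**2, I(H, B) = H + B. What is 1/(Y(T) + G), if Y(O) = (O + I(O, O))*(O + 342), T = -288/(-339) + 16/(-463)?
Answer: 2737277761/22539245925316 ≈ 0.00012144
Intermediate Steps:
I(H, B) = B + H
T = 42640/52319 (T = -288*(-1/339) + 16*(-1/463) = 96/113 - 16/463 = 42640/52319 ≈ 0.81500)
Y(O) = 3*O*(342 + O) (Y(O) = (O + (O + O))*(O + 342) = (O + 2*O)*(342 + O) = (3*O)*(342 + O) = 3*O*(342 + O))
G = 7396
1/(Y(T) + G) = 1/(3*(42640/52319)*(342 + 42640/52319) + 7396) = 1/(3*(42640/52319)*(17935738/52319) + 7396) = 1/(2294339604960/2737277761 + 7396) = 1/(22539245925316/2737277761) = 2737277761/22539245925316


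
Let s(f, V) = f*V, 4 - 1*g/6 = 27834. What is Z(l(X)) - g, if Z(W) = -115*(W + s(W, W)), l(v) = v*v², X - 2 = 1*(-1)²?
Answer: 80040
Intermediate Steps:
g = -166980 (g = 24 - 6*27834 = 24 - 167004 = -166980)
X = 3 (X = 2 + 1*(-1)² = 2 + 1*1 = 2 + 1 = 3)
s(f, V) = V*f
l(v) = v³
Z(W) = -115*W - 115*W² (Z(W) = -115*(W + W*W) = -115*(W + W²) = -115*W - 115*W²)
Z(l(X)) - g = 115*3³*(-1 - 1*3³) - 1*(-166980) = 115*27*(-1 - 1*27) + 166980 = 115*27*(-1 - 27) + 166980 = 115*27*(-28) + 166980 = -86940 + 166980 = 80040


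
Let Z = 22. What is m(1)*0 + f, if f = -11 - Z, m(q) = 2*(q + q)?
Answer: -33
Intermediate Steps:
m(q) = 4*q (m(q) = 2*(2*q) = 4*q)
f = -33 (f = -11 - 1*22 = -11 - 22 = -33)
m(1)*0 + f = (4*1)*0 - 33 = 4*0 - 33 = 0 - 33 = -33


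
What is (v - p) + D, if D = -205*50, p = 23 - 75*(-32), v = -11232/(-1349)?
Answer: -17084645/1349 ≈ -12665.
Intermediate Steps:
v = 11232/1349 (v = -11232*(-1/1349) = 11232/1349 ≈ 8.3262)
p = 2423 (p = 23 + 2400 = 2423)
D = -10250
(v - p) + D = (11232/1349 - 1*2423) - 10250 = (11232/1349 - 2423) - 10250 = -3257395/1349 - 10250 = -17084645/1349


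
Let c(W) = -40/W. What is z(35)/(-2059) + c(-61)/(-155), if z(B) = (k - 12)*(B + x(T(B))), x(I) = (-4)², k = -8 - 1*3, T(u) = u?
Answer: 2201671/3893569 ≈ 0.56546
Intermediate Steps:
k = -11 (k = -8 - 3 = -11)
x(I) = 16
z(B) = -368 - 23*B (z(B) = (-11 - 12)*(B + 16) = -23*(16 + B) = -368 - 23*B)
z(35)/(-2059) + c(-61)/(-155) = (-368 - 23*35)/(-2059) - 40/(-61)/(-155) = (-368 - 805)*(-1/2059) - 40*(-1/61)*(-1/155) = -1173*(-1/2059) + (40/61)*(-1/155) = 1173/2059 - 8/1891 = 2201671/3893569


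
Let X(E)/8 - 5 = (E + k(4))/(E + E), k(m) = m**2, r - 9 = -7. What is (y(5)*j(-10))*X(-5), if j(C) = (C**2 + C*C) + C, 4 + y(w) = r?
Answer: -11856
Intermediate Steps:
r = 2 (r = 9 - 7 = 2)
y(w) = -2 (y(w) = -4 + 2 = -2)
j(C) = C + 2*C**2 (j(C) = (C**2 + C**2) + C = 2*C**2 + C = C + 2*C**2)
X(E) = 40 + 4*(16 + E)/E (X(E) = 40 + 8*((E + 4**2)/(E + E)) = 40 + 8*((E + 16)/((2*E))) = 40 + 8*((16 + E)*(1/(2*E))) = 40 + 8*((16 + E)/(2*E)) = 40 + 4*(16 + E)/E)
(y(5)*j(-10))*X(-5) = (-(-20)*(1 + 2*(-10)))*(44 + 64/(-5)) = (-(-20)*(1 - 20))*(44 + 64*(-1/5)) = (-(-20)*(-19))*(44 - 64/5) = -2*190*(156/5) = -380*156/5 = -11856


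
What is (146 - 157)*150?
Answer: -1650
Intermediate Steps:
(146 - 157)*150 = -11*150 = -1650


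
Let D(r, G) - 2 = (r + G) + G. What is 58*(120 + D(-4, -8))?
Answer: 5916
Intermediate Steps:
D(r, G) = 2 + r + 2*G (D(r, G) = 2 + ((r + G) + G) = 2 + ((G + r) + G) = 2 + (r + 2*G) = 2 + r + 2*G)
58*(120 + D(-4, -8)) = 58*(120 + (2 - 4 + 2*(-8))) = 58*(120 + (2 - 4 - 16)) = 58*(120 - 18) = 58*102 = 5916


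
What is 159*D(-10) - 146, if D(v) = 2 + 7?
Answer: 1285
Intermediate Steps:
D(v) = 9
159*D(-10) - 146 = 159*9 - 146 = 1431 - 146 = 1285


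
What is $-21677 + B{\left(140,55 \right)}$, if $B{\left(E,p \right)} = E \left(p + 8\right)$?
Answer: $-12857$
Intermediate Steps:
$B{\left(E,p \right)} = E \left(8 + p\right)$
$-21677 + B{\left(140,55 \right)} = -21677 + 140 \left(8 + 55\right) = -21677 + 140 \cdot 63 = -21677 + 8820 = -12857$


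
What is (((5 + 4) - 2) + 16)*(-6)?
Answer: -138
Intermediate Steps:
(((5 + 4) - 2) + 16)*(-6) = ((9 - 2) + 16)*(-6) = (7 + 16)*(-6) = 23*(-6) = -138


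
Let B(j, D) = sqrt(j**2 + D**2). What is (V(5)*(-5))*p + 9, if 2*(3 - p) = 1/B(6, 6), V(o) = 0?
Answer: 9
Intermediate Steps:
B(j, D) = sqrt(D**2 + j**2)
p = 3 - sqrt(2)/24 (p = 3 - 1/(2*sqrt(6**2 + 6**2)) = 3 - 1/(2*sqrt(36 + 36)) = 3 - sqrt(2)/12/2 = 3 - sqrt(2)/24 ≈ 2.9411)
(V(5)*(-5))*p + 9 = (0*(-5))*(3 - sqrt(2)/24) + 9 = 0*(3 - sqrt(2)/24) + 9 = 0 + 9 = 9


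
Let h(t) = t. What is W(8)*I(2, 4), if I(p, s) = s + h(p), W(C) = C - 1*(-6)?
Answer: 84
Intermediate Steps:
W(C) = 6 + C (W(C) = C + 6 = 6 + C)
I(p, s) = p + s (I(p, s) = s + p = p + s)
W(8)*I(2, 4) = (6 + 8)*(2 + 4) = 14*6 = 84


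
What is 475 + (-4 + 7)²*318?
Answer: 3337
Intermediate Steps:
475 + (-4 + 7)²*318 = 475 + 3²*318 = 475 + 9*318 = 475 + 2862 = 3337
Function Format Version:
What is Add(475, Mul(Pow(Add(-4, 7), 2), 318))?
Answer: 3337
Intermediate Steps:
Add(475, Mul(Pow(Add(-4, 7), 2), 318)) = Add(475, Mul(Pow(3, 2), 318)) = Add(475, Mul(9, 318)) = Add(475, 2862) = 3337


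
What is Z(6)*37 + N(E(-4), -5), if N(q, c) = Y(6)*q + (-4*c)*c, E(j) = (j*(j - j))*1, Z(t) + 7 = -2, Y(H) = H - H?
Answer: -433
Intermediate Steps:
Y(H) = 0
Z(t) = -9 (Z(t) = -7 - 2 = -9)
E(j) = 0 (E(j) = (j*0)*1 = 0*1 = 0)
N(q, c) = -4*c² (N(q, c) = 0*q + (-4*c)*c = 0 - 4*c² = -4*c²)
Z(6)*37 + N(E(-4), -5) = -9*37 - 4*(-5)² = -333 - 4*25 = -333 - 100 = -433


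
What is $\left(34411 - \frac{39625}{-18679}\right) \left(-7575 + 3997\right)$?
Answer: $- \frac{2299948039132}{18679} \approx -1.2313 \cdot 10^{8}$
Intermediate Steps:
$\left(34411 - \frac{39625}{-18679}\right) \left(-7575 + 3997\right) = \left(34411 - - \frac{39625}{18679}\right) \left(-3578\right) = \left(34411 + \frac{39625}{18679}\right) \left(-3578\right) = \frac{642802694}{18679} \left(-3578\right) = - \frac{2299948039132}{18679}$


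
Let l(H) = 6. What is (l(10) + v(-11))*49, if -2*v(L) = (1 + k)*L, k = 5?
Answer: 1911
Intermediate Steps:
v(L) = -3*L (v(L) = -(1 + 5)*L/2 = -3*L)
(l(10) + v(-11))*49 = (6 - 3*(-11))*49 = (6 + 33)*49 = 39*49 = 1911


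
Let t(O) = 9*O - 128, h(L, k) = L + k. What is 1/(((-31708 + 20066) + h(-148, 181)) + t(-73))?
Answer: -1/12394 ≈ -8.0684e-5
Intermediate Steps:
t(O) = -128 + 9*O
1/(((-31708 + 20066) + h(-148, 181)) + t(-73)) = 1/(((-31708 + 20066) + (-148 + 181)) + (-128 + 9*(-73))) = 1/((-11642 + 33) + (-128 - 657)) = 1/(-11609 - 785) = 1/(-12394) = -1/12394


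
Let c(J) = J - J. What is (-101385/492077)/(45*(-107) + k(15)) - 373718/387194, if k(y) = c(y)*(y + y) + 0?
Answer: -9838108553260/10193315513683 ≈ -0.96515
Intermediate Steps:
c(J) = 0
k(y) = 0 (k(y) = 0*(y + y) + 0 = 0*(2*y) + 0 = 0 + 0 = 0)
(-101385/492077)/(45*(-107) + k(15)) - 373718/387194 = (-101385/492077)/(45*(-107) + 0) - 373718/387194 = (-101385*1/492077)/(-4815 + 0) - 373718*1/387194 = -101385/492077/(-4815) - 186859/193597 = -101385/492077*(-1/4815) - 186859/193597 = 2253/52652239 - 186859/193597 = -9838108553260/10193315513683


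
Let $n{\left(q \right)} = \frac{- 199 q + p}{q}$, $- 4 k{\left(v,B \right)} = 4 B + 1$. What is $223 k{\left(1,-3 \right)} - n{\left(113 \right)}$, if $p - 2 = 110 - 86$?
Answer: $\frac{367033}{452} \approx 812.02$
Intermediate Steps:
$p = 26$ ($p = 2 + \left(110 - 86\right) = 2 + 24 = 26$)
$k{\left(v,B \right)} = - \frac{1}{4} - B$ ($k{\left(v,B \right)} = - \frac{4 B + 1}{4} = - \frac{1 + 4 B}{4} = - \frac{1}{4} - B$)
$n{\left(q \right)} = \frac{26 - 199 q}{q}$ ($n{\left(q \right)} = \frac{- 199 q + 26}{q} = \frac{26 - 199 q}{q}$)
$223 k{\left(1,-3 \right)} - n{\left(113 \right)} = 223 \left(- \frac{1}{4} - -3\right) - \left(-199 + \frac{26}{113}\right) = 223 \left(- \frac{1}{4} + 3\right) - \left(-199 + 26 \cdot \frac{1}{113}\right) = 223 \cdot \frac{11}{4} - \left(-199 + \frac{26}{113}\right) = \frac{2453}{4} - - \frac{22461}{113} = \frac{2453}{4} + \frac{22461}{113} = \frac{367033}{452}$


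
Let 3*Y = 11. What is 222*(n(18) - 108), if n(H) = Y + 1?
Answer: -22940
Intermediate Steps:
Y = 11/3 (Y = (⅓)*11 = 11/3 ≈ 3.6667)
n(H) = 14/3 (n(H) = 11/3 + 1 = 14/3)
222*(n(18) - 108) = 222*(14/3 - 108) = 222*(-310/3) = -22940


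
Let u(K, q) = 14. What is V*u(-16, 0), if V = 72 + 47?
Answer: 1666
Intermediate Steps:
V = 119
V*u(-16, 0) = 119*14 = 1666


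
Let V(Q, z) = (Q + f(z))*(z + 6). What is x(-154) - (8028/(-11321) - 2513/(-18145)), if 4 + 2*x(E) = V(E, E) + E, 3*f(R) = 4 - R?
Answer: 4572785307316/616258635 ≈ 7420.2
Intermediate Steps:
f(R) = 4/3 - R/3 (f(R) = (4 - R)/3 = 4/3 - R/3)
V(Q, z) = (6 + z)*(4/3 + Q - z/3) (V(Q, z) = (Q + (4/3 - z/3))*(z + 6) = (4/3 + Q - z/3)*(6 + z) = (6 + z)*(4/3 + Q - z/3))
x(E) = 2 + E²/3 + 19*E/6 (x(E) = -2 + ((8 + 6*E - 2*E/3 - E²/3 + E*E) + E)/2 = -2 + ((8 + 6*E - 2*E/3 - E²/3 + E²) + E)/2 = -2 + ((8 + 2*E²/3 + 16*E/3) + E)/2 = -2 + (8 + 2*E²/3 + 19*E/3)/2 = -2 + (4 + E²/3 + 19*E/6) = 2 + E²/3 + 19*E/6)
x(-154) - (8028/(-11321) - 2513/(-18145)) = (2 + (⅓)*(-154)² + (19/6)*(-154)) - (8028/(-11321) - 2513/(-18145)) = (2 + (⅓)*23716 - 1463/3) - (8028*(-1/11321) - 2513*(-1/18145)) = (2 + 23716/3 - 1463/3) - (-8028/11321 + 2513/18145) = 22259/3 - 1*(-117218387/205419545) = 22259/3 + 117218387/205419545 = 4572785307316/616258635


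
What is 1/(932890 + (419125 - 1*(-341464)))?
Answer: 1/1693479 ≈ 5.9050e-7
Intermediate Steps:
1/(932890 + (419125 - 1*(-341464))) = 1/(932890 + (419125 + 341464)) = 1/(932890 + 760589) = 1/1693479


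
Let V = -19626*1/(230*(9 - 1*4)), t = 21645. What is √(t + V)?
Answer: √286029426/115 ≈ 147.06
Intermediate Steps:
V = -9813/575 (V = -19626*1/(230*(9 - 4)) = -19626/(-10*5*(-23)) = -19626/((-50*(-23))) = -19626/1150 = -19626*1/1150 = -9813/575 ≈ -17.066)
√(t + V) = √(21645 - 9813/575) = √(12436062/575) = √286029426/115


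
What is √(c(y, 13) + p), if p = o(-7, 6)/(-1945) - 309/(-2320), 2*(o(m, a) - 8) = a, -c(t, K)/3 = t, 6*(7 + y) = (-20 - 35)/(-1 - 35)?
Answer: √9329389425415/676860 ≈ 4.5126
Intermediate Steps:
y = -1457/216 (y = -7 + ((-20 - 35)/(-1 - 35))/6 = -7 + (-55/(-36))/6 = -7 + (-55*(-1/36))/6 = -7 + (⅙)*(55/36) = -7 + 55/216 = -1457/216 ≈ -6.7454)
c(t, K) = -3*t
o(m, a) = 8 + a/2
p = 115097/902480 (p = (8 + (½)*6)/(-1945) - 309/(-2320) = (8 + 3)*(-1/1945) - 309*(-1/2320) = 11*(-1/1945) + 309/2320 = -11/1945 + 309/2320 = 115097/902480 ≈ 0.12753)
√(c(y, 13) + p) = √(-3*(-1457/216) + 115097/902480) = √(1457/72 + 115097/902480) = √(165400043/8122320) = √9329389425415/676860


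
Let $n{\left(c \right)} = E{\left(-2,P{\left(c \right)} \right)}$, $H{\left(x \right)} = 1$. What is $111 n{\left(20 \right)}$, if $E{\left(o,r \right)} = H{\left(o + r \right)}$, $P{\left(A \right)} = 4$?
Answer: $111$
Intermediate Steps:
$E{\left(o,r \right)} = 1$
$n{\left(c \right)} = 1$
$111 n{\left(20 \right)} = 111 \cdot 1 = 111$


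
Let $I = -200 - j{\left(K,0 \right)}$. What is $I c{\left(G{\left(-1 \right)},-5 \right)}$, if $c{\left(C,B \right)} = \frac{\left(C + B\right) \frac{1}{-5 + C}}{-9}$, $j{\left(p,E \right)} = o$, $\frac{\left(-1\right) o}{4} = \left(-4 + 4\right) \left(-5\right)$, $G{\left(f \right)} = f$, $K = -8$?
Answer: $\frac{200}{9} \approx 22.222$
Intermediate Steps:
$o = 0$ ($o = - 4 \left(-4 + 4\right) \left(-5\right) = - 4 \cdot 0 \left(-5\right) = \left(-4\right) 0 = 0$)
$j{\left(p,E \right)} = 0$
$c{\left(C,B \right)} = - \frac{B + C}{9 \left(-5 + C\right)}$ ($c{\left(C,B \right)} = \frac{B + C}{-5 + C} \left(- \frac{1}{9}\right) = - \frac{B + C}{9 \left(-5 + C\right)}$)
$I = -200$ ($I = -200 - 0 = -200 + 0 = -200$)
$I c{\left(G{\left(-1 \right)},-5 \right)} = - 200 \frac{\left(-1\right) \left(-5\right) - -1}{9 \left(-5 - 1\right)} = - 200 \frac{5 + 1}{9 \left(-6\right)} = - 200 \cdot \frac{1}{9} \left(- \frac{1}{6}\right) 6 = \left(-200\right) \left(- \frac{1}{9}\right) = \frac{200}{9}$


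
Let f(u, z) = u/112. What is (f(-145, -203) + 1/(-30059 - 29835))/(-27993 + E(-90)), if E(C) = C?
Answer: 131587/2854308464 ≈ 4.6101e-5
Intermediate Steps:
f(u, z) = u/112 (f(u, z) = u*(1/112) = u/112)
(f(-145, -203) + 1/(-30059 - 29835))/(-27993 + E(-90)) = ((1/112)*(-145) + 1/(-30059 - 29835))/(-27993 - 90) = (-145/112 + 1/(-59894))/(-28083) = (-145/112 - 1/59894)*(-1/28083) = -4342371/3354064*(-1/28083) = 131587/2854308464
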